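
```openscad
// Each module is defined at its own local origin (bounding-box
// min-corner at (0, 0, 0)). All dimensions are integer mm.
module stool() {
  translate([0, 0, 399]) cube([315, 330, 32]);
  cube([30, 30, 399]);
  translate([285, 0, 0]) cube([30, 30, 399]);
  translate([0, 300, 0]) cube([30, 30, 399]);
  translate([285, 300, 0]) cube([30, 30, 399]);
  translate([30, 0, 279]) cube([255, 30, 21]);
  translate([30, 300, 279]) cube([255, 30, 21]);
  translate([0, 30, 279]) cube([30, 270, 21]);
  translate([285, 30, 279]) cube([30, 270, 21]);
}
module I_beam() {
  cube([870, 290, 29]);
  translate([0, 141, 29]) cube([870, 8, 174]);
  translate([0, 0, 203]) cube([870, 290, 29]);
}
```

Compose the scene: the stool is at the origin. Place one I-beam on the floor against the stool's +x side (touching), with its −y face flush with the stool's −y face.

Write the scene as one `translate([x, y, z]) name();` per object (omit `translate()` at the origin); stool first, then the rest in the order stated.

stool();
translate([315, 0, 0]) I_beam();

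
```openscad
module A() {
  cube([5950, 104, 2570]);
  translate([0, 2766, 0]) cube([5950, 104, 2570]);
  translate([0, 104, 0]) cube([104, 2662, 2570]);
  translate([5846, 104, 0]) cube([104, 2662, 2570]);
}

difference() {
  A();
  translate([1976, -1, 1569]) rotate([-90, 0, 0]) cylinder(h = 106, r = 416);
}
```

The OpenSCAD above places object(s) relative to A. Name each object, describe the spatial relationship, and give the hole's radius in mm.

A is a house frame. The house frame has a circular hole through its front wall. The hole's radius is 416 mm.

The subtracted cylinder has r = 416 mm.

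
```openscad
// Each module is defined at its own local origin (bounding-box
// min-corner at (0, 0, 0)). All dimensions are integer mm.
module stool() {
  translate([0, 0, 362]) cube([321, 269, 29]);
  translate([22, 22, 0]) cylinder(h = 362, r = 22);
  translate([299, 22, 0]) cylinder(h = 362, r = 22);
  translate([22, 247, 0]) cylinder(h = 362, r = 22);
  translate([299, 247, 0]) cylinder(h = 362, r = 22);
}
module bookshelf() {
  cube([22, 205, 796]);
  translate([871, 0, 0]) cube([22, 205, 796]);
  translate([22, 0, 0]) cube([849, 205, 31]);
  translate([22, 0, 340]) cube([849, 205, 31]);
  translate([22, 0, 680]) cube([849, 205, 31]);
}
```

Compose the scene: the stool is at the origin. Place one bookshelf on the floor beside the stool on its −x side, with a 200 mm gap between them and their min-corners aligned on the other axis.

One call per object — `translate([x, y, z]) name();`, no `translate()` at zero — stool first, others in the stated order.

stool();
translate([-1093, 0, 0]) bookshelf();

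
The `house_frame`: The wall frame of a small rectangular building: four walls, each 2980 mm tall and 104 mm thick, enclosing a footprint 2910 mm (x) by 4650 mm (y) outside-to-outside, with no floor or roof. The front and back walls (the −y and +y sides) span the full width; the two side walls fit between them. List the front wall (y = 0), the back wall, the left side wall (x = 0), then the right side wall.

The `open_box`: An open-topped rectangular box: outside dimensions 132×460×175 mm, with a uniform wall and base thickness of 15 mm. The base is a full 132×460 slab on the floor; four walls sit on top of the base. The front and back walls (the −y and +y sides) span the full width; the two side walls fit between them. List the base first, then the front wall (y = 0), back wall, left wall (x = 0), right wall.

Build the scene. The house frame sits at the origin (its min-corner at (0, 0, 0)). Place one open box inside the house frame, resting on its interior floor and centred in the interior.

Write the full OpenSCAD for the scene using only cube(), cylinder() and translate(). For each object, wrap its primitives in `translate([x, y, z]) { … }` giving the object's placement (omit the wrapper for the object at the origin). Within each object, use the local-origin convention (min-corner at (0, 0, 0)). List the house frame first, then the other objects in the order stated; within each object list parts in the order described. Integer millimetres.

cube([2910, 104, 2980]);
translate([0, 4546, 0]) cube([2910, 104, 2980]);
translate([0, 104, 0]) cube([104, 4442, 2980]);
translate([2806, 104, 0]) cube([104, 4442, 2980]);
translate([1389, 2095, 0]) {
  cube([132, 460, 15]);
  translate([0, 0, 15]) cube([132, 15, 160]);
  translate([0, 445, 15]) cube([132, 15, 160]);
  translate([0, 15, 15]) cube([15, 430, 160]);
  translate([117, 15, 15]) cube([15, 430, 160]);
}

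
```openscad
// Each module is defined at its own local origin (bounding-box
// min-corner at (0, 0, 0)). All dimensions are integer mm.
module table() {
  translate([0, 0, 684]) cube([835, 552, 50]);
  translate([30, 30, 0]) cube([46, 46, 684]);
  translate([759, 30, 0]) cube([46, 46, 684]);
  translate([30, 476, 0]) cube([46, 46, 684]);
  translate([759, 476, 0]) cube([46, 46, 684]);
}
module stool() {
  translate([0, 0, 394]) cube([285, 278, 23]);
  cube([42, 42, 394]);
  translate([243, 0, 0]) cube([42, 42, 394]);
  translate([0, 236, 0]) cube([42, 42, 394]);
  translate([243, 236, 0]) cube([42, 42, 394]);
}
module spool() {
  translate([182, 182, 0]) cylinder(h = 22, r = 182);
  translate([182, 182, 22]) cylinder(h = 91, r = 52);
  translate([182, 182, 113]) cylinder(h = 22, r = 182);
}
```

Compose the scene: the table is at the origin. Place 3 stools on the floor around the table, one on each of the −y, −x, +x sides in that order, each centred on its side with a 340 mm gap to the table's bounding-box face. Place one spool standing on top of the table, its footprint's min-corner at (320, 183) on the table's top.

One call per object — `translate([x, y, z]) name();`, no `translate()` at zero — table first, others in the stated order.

table();
translate([275, -618, 0]) stool();
translate([-625, 137, 0]) stool();
translate([1175, 137, 0]) stool();
translate([320, 183, 734]) spool();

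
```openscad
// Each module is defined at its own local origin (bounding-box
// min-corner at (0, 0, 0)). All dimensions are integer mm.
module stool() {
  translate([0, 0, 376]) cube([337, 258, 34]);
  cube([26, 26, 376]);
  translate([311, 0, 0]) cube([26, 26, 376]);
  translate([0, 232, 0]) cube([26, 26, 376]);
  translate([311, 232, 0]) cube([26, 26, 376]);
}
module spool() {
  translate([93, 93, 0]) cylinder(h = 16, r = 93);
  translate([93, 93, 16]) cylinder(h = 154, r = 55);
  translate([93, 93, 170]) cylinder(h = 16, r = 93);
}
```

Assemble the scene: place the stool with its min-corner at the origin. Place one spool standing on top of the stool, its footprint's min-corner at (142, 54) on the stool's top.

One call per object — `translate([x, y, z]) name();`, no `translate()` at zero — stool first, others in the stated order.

stool();
translate([142, 54, 410]) spool();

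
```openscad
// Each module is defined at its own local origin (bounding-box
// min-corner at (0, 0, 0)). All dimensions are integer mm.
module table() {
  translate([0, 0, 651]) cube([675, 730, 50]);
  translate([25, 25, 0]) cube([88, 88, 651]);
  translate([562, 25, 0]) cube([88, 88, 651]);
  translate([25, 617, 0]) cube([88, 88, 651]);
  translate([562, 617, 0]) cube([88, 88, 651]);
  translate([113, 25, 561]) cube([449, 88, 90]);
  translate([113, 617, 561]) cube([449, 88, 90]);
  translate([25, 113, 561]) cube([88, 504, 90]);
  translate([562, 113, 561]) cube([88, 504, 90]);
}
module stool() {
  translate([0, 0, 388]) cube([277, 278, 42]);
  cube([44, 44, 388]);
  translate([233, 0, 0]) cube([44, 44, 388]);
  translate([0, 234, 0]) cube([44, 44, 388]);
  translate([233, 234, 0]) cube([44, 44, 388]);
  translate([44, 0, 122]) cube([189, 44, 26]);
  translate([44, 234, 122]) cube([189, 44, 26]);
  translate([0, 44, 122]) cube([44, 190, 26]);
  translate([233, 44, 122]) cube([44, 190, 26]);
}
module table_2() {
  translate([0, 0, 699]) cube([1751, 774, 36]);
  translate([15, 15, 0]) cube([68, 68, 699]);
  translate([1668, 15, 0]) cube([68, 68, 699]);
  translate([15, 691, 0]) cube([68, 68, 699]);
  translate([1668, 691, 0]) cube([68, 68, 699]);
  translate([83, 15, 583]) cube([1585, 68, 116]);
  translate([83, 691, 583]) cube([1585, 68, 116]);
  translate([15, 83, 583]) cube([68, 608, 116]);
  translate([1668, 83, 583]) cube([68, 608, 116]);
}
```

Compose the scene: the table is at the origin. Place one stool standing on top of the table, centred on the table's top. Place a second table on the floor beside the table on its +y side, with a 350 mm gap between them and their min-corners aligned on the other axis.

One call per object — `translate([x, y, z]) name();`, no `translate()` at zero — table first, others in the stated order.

table();
translate([199, 226, 701]) stool();
translate([0, 1080, 0]) table_2();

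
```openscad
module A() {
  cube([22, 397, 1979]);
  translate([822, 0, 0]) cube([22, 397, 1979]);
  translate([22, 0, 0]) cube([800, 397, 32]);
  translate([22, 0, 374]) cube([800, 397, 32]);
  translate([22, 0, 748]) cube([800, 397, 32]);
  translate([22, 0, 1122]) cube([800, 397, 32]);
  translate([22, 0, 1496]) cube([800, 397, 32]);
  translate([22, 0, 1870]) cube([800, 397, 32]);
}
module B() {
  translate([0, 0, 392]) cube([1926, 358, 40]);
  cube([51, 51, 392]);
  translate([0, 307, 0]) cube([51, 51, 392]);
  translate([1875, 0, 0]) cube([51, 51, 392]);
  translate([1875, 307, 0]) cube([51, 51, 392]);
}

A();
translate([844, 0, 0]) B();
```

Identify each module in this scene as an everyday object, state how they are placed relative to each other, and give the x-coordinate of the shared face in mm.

The bookshelf's +x face and the bench's −x face are both at x = 844 mm.

A is a bookshelf. B is a bench. The bench is against the bookshelf's +x side, with their −y faces flush. The x-coordinate of the shared face is 844 mm.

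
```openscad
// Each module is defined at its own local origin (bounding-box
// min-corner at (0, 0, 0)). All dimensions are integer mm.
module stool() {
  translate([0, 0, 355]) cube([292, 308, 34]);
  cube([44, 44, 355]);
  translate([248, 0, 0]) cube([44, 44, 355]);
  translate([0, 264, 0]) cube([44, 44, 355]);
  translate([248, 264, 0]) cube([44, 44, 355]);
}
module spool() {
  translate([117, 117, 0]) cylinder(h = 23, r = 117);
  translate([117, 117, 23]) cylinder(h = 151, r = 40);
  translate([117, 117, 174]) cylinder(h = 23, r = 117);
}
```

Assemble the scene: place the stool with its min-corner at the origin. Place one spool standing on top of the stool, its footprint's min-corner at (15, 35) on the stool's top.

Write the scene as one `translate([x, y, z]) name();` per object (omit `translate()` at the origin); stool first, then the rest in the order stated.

stool();
translate([15, 35, 389]) spool();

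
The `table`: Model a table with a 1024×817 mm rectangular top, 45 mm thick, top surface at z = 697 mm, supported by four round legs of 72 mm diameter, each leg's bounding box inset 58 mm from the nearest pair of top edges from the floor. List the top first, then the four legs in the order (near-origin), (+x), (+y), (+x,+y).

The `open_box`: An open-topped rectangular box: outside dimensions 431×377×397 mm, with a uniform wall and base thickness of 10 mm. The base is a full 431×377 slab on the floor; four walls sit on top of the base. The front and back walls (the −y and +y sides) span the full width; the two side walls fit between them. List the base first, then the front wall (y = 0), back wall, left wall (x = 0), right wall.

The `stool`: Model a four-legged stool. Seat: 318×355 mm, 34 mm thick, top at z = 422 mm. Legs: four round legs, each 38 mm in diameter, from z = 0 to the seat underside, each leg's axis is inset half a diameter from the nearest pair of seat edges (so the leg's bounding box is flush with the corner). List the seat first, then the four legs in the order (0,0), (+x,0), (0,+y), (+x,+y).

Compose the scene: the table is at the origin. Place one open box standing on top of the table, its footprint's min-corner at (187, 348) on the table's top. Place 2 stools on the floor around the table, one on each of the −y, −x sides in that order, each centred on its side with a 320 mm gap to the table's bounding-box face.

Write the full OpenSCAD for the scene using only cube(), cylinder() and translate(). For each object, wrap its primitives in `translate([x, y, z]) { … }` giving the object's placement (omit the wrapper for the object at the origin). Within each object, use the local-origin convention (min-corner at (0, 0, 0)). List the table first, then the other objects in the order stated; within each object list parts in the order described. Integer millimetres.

translate([0, 0, 652]) cube([1024, 817, 45]);
translate([94, 94, 0]) cylinder(h = 652, r = 36);
translate([930, 94, 0]) cylinder(h = 652, r = 36);
translate([94, 723, 0]) cylinder(h = 652, r = 36);
translate([930, 723, 0]) cylinder(h = 652, r = 36);
translate([187, 348, 697]) {
  cube([431, 377, 10]);
  translate([0, 0, 10]) cube([431, 10, 387]);
  translate([0, 367, 10]) cube([431, 10, 387]);
  translate([0, 10, 10]) cube([10, 357, 387]);
  translate([421, 10, 10]) cube([10, 357, 387]);
}
translate([353, -675, 0]) {
  translate([0, 0, 388]) cube([318, 355, 34]);
  translate([19, 19, 0]) cylinder(h = 388, r = 19);
  translate([299, 19, 0]) cylinder(h = 388, r = 19);
  translate([19, 336, 0]) cylinder(h = 388, r = 19);
  translate([299, 336, 0]) cylinder(h = 388, r = 19);
}
translate([-638, 231, 0]) {
  translate([0, 0, 388]) cube([318, 355, 34]);
  translate([19, 19, 0]) cylinder(h = 388, r = 19);
  translate([299, 19, 0]) cylinder(h = 388, r = 19);
  translate([19, 336, 0]) cylinder(h = 388, r = 19);
  translate([299, 336, 0]) cylinder(h = 388, r = 19);
}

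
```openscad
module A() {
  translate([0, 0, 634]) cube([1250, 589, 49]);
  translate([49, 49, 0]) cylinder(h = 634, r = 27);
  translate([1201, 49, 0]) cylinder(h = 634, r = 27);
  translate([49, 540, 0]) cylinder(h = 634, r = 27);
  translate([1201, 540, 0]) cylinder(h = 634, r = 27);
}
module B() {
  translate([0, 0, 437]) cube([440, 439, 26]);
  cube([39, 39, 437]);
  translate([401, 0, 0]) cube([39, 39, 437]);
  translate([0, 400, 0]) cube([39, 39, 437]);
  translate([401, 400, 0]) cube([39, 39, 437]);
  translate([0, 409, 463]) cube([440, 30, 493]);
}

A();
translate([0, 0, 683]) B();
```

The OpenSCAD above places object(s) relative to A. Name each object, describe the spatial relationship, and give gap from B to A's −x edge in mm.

A is a table. B is a chair. The chair is on top of the table. The gap from the chair to the table's −x edge is 0 mm.

The chair's min-x is at 0; the table's min-x is 0; gap = 0 mm.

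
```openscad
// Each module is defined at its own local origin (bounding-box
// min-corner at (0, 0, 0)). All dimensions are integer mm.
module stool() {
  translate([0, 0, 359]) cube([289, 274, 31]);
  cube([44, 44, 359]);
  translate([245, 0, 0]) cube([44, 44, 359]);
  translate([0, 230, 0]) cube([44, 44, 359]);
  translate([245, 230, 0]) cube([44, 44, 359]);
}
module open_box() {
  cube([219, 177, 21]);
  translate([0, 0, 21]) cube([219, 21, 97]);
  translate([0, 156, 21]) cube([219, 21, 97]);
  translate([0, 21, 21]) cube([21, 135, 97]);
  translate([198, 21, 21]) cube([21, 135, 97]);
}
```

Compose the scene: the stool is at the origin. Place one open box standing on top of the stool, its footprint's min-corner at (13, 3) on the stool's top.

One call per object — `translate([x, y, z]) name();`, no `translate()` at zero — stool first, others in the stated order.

stool();
translate([13, 3, 390]) open_box();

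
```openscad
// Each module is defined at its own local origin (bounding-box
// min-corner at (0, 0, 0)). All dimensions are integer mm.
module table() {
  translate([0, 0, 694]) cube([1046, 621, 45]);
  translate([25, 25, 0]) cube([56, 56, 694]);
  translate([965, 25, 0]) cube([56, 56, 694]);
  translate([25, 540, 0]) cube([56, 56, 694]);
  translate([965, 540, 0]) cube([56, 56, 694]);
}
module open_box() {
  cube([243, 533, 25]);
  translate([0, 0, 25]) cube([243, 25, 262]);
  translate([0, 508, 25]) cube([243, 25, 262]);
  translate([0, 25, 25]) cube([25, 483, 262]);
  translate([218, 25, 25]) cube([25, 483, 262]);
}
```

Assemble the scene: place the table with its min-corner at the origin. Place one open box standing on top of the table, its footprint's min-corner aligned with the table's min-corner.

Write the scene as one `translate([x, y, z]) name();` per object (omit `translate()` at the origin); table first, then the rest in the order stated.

table();
translate([0, 0, 739]) open_box();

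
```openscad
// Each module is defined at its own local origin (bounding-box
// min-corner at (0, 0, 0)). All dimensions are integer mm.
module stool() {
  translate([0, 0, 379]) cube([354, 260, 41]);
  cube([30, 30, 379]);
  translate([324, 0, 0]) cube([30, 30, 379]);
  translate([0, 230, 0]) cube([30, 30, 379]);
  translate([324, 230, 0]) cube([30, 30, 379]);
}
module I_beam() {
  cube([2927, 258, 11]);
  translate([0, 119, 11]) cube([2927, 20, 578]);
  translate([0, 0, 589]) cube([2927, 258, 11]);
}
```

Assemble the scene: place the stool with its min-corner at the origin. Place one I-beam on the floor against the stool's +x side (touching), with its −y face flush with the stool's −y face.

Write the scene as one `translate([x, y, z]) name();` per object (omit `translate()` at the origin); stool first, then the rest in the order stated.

stool();
translate([354, 0, 0]) I_beam();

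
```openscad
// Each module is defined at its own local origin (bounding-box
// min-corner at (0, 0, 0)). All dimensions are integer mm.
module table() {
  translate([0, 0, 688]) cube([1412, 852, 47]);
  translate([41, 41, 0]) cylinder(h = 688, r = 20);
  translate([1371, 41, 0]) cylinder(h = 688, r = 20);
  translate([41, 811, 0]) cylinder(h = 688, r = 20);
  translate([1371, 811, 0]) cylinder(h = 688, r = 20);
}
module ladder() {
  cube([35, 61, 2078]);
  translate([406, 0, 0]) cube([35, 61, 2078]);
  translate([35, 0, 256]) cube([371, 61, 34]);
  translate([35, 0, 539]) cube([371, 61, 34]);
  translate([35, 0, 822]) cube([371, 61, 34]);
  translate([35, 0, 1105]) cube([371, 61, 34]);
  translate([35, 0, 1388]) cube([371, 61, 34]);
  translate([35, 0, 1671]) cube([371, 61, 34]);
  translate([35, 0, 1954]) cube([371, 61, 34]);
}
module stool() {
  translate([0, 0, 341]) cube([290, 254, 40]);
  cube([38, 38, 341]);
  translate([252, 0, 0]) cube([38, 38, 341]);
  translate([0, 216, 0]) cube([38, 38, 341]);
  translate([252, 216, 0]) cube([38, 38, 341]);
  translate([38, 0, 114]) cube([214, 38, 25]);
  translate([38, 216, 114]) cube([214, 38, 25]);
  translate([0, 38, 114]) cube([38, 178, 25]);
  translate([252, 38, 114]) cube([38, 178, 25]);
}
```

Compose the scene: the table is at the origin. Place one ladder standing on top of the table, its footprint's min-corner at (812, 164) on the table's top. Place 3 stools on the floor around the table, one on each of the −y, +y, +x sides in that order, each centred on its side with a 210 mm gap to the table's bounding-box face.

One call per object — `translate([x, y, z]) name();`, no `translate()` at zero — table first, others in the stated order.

table();
translate([812, 164, 735]) ladder();
translate([561, -464, 0]) stool();
translate([561, 1062, 0]) stool();
translate([1622, 299, 0]) stool();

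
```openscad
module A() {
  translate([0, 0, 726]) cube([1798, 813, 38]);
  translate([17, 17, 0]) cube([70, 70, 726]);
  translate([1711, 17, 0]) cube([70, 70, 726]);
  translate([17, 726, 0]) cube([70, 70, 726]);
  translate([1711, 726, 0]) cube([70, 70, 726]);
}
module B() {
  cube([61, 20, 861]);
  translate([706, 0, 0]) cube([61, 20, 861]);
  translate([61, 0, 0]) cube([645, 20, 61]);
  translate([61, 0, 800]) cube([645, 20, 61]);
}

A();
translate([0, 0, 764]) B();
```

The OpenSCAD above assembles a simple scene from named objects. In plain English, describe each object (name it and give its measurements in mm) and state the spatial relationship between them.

A is a rectangular dining table. The top is 1798×813×38 mm with its upper surface at z = 764 mm. It stands on four 70×70 mm square legs, each inset 17 mm from the nearest pair of top edges, running from the floor to the underside of the top.

B is a picture frame with a 645×739 mm rectangular opening (x by z) and a uniform 61 mm border on every side. Frame depth is 20 mm along y. It is built from two vertical stiles running the full outside height and two horizontal rails spanning the gap between the stiles.

The picture frame is on top of the table.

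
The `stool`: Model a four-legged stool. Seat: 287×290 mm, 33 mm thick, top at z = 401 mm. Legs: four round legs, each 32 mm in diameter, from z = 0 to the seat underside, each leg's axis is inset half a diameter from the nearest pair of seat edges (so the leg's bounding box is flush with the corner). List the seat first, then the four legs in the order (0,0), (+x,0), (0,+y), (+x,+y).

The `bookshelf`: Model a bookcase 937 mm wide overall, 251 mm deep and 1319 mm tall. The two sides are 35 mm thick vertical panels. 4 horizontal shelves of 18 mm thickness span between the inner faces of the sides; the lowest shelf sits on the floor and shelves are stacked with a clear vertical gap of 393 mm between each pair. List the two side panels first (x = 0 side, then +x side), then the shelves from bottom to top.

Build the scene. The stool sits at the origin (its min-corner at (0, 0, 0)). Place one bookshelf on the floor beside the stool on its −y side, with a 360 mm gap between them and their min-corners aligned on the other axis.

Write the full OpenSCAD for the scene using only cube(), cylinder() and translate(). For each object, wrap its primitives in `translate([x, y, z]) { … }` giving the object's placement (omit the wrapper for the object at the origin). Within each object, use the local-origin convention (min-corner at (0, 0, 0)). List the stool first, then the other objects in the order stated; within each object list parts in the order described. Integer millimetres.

translate([0, 0, 368]) cube([287, 290, 33]);
translate([16, 16, 0]) cylinder(h = 368, r = 16);
translate([271, 16, 0]) cylinder(h = 368, r = 16);
translate([16, 274, 0]) cylinder(h = 368, r = 16);
translate([271, 274, 0]) cylinder(h = 368, r = 16);
translate([0, -611, 0]) {
  cube([35, 251, 1319]);
  translate([902, 0, 0]) cube([35, 251, 1319]);
  translate([35, 0, 0]) cube([867, 251, 18]);
  translate([35, 0, 411]) cube([867, 251, 18]);
  translate([35, 0, 822]) cube([867, 251, 18]);
  translate([35, 0, 1233]) cube([867, 251, 18]);
}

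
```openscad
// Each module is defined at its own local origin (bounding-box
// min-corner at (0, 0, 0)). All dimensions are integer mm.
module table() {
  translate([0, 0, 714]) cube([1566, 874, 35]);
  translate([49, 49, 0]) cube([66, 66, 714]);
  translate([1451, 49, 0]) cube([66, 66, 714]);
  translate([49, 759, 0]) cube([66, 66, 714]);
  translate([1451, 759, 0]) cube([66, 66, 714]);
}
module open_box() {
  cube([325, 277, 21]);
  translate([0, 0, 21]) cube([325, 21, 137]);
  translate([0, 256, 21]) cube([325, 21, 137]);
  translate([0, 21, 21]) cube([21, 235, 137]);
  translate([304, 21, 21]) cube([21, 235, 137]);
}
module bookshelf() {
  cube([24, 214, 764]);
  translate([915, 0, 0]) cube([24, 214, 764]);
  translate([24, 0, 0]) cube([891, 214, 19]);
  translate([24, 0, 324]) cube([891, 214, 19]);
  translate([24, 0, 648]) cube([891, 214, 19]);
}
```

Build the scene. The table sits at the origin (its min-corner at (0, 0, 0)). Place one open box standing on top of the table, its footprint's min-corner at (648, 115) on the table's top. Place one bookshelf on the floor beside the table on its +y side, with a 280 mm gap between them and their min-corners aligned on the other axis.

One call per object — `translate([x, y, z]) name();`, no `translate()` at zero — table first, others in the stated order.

table();
translate([648, 115, 749]) open_box();
translate([0, 1154, 0]) bookshelf();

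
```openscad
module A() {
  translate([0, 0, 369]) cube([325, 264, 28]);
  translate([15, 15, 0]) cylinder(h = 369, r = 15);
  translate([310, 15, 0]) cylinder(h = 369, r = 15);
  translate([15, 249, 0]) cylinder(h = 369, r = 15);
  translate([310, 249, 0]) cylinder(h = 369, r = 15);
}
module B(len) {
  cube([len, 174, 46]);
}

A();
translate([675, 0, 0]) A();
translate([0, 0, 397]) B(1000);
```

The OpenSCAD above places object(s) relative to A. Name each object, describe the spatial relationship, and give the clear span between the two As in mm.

Second stool starts at x = 675; first ends at x = 325; clear span = 675 − 325 = 350 mm.

A is a stool. B is a beam. A beam spans the tops of two stools. The clear span between the two stools is 350 mm.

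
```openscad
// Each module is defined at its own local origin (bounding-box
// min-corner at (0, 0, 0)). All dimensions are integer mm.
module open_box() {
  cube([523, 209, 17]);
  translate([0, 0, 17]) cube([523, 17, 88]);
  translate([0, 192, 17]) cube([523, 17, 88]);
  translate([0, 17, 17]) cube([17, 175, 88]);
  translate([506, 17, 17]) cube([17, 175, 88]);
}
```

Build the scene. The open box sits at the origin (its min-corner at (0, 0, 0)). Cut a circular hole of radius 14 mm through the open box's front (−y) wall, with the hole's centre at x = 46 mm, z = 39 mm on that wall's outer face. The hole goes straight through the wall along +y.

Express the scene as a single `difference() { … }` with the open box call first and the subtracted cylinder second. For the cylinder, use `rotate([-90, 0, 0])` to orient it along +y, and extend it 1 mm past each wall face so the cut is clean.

difference() {
  open_box();
  translate([46, -1, 39]) rotate([-90, 0, 0]) cylinder(h = 19, r = 14);
}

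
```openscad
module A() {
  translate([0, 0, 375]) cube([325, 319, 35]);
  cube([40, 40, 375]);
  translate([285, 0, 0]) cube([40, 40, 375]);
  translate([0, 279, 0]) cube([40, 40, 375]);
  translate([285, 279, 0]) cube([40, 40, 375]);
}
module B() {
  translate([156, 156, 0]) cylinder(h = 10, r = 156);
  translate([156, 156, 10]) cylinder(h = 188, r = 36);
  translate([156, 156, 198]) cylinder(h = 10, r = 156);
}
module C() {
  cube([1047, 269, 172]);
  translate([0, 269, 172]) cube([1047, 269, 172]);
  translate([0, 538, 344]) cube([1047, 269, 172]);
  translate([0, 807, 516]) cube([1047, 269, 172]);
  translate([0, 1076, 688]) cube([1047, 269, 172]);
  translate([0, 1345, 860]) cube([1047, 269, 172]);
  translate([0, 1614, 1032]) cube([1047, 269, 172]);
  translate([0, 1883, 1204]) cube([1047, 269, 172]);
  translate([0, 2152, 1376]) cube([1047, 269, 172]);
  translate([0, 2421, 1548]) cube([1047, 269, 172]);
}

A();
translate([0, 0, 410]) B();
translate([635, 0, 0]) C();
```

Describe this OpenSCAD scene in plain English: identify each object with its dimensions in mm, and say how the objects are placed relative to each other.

A is a four-legged stool. The seat is 325×319 mm, 35 mm thick, top at z = 410 mm. It stands on four square legs, each 40×40 mm in cross-section, from z = 0 to the seat underside, each flush with a corner of the seat.

B is a spool: two coaxial disc flanges of radius 156 mm and thickness 10 mm, joined by a core cylinder of radius 36 mm and height 188 mm. The lower flange rests on z = 0 and the three cylinders share a vertical axis.

C is a straight staircase of 10 solid steps. Each step is 1047 mm wide (x), 269 mm deep (y, the going) and 172 mm tall (the rise). The first step rests on the floor; each subsequent step sits one going further in +y and one rise higher in +z, directly behind and above the previous step with no overlap.

The spool is on top of the stool. The staircase is on the floor beside the stool on its +x side.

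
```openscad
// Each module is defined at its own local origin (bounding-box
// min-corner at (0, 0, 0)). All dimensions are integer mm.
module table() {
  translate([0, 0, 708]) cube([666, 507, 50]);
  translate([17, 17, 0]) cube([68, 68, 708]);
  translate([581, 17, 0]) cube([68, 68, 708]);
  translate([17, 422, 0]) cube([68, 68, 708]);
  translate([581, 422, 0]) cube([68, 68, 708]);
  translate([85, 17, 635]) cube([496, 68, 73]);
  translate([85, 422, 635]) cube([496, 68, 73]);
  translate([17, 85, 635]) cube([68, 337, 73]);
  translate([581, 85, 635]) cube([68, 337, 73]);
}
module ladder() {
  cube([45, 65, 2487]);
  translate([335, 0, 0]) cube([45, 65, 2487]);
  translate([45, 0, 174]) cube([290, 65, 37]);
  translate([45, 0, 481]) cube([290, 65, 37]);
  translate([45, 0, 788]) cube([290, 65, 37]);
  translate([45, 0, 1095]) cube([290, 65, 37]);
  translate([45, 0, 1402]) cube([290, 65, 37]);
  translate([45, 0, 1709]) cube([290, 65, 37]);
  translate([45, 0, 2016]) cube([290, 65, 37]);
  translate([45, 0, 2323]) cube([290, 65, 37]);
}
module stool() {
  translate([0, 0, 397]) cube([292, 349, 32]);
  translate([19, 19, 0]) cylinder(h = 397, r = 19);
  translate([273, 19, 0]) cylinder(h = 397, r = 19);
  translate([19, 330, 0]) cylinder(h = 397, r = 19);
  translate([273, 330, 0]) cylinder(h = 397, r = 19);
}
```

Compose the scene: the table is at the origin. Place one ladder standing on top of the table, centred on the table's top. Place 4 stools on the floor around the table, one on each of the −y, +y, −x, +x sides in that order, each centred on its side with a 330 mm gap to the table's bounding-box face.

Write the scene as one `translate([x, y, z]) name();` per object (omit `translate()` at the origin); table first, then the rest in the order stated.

table();
translate([143, 221, 758]) ladder();
translate([187, -679, 0]) stool();
translate([187, 837, 0]) stool();
translate([-622, 79, 0]) stool();
translate([996, 79, 0]) stool();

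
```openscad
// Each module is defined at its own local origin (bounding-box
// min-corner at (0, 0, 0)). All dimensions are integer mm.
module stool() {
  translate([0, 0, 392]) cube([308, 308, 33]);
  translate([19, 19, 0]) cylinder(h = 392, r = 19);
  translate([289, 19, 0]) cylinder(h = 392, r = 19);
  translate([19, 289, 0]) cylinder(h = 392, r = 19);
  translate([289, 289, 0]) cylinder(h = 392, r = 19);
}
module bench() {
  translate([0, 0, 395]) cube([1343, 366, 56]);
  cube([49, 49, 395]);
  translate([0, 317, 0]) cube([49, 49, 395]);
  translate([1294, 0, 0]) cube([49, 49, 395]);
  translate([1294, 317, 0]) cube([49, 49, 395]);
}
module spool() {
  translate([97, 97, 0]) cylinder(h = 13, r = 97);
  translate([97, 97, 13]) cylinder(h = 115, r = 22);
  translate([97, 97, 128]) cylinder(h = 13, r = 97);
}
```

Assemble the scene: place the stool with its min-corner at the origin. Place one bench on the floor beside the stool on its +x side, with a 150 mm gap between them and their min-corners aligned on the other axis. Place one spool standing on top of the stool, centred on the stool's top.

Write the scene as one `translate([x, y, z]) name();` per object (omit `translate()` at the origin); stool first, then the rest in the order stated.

stool();
translate([458, 0, 0]) bench();
translate([57, 57, 425]) spool();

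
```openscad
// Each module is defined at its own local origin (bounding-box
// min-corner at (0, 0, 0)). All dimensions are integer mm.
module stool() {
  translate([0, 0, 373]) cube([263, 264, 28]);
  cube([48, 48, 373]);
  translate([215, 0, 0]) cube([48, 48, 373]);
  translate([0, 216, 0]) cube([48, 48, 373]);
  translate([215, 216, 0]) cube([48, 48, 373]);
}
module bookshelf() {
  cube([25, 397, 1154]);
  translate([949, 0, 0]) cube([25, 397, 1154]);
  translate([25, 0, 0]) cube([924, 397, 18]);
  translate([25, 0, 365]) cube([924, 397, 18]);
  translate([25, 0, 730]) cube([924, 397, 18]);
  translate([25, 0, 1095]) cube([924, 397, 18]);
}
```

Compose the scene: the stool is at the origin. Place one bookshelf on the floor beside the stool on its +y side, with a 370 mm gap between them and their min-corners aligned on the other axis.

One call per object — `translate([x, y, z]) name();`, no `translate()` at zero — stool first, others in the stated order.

stool();
translate([0, 634, 0]) bookshelf();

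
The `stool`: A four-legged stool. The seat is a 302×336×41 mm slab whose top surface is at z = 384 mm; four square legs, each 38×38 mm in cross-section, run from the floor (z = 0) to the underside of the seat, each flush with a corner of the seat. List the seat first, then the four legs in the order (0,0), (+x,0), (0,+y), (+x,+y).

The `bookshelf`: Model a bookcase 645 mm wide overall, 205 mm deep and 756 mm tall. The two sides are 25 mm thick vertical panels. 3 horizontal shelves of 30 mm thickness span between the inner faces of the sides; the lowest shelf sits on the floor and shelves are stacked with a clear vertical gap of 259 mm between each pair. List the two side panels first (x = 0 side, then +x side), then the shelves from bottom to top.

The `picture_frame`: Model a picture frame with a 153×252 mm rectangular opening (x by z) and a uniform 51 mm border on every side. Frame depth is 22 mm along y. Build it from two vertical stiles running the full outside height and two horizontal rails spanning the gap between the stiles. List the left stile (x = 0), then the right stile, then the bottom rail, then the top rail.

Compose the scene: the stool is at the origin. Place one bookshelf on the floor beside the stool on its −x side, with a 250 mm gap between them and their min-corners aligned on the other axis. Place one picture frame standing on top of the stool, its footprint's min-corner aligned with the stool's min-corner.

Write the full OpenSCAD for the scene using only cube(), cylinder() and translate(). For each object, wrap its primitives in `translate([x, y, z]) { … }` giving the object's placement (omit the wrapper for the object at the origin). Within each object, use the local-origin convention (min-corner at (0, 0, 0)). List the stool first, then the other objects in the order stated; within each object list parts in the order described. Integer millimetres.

translate([0, 0, 343]) cube([302, 336, 41]);
cube([38, 38, 343]);
translate([264, 0, 0]) cube([38, 38, 343]);
translate([0, 298, 0]) cube([38, 38, 343]);
translate([264, 298, 0]) cube([38, 38, 343]);
translate([-895, 0, 0]) {
  cube([25, 205, 756]);
  translate([620, 0, 0]) cube([25, 205, 756]);
  translate([25, 0, 0]) cube([595, 205, 30]);
  translate([25, 0, 289]) cube([595, 205, 30]);
  translate([25, 0, 578]) cube([595, 205, 30]);
}
translate([0, 0, 384]) {
  cube([51, 22, 354]);
  translate([204, 0, 0]) cube([51, 22, 354]);
  translate([51, 0, 0]) cube([153, 22, 51]);
  translate([51, 0, 303]) cube([153, 22, 51]);
}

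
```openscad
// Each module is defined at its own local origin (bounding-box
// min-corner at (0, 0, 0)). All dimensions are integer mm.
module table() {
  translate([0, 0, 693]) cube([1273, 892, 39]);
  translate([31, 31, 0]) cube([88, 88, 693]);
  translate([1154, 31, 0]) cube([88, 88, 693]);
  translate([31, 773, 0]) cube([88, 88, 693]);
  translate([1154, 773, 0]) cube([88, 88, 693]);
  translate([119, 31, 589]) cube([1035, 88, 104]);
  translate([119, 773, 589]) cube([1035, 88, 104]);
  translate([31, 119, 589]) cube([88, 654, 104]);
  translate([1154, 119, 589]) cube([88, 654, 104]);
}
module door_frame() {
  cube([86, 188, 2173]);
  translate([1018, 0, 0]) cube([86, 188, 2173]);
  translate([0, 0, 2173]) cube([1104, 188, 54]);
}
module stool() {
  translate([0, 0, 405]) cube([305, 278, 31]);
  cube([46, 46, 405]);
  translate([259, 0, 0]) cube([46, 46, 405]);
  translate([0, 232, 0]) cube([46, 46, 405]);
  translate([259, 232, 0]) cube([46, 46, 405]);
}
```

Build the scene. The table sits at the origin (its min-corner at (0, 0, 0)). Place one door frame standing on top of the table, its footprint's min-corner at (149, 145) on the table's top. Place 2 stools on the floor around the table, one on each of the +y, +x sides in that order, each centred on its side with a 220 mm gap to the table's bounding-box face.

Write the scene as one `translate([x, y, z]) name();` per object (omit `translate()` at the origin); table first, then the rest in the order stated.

table();
translate([149, 145, 732]) door_frame();
translate([484, 1112, 0]) stool();
translate([1493, 307, 0]) stool();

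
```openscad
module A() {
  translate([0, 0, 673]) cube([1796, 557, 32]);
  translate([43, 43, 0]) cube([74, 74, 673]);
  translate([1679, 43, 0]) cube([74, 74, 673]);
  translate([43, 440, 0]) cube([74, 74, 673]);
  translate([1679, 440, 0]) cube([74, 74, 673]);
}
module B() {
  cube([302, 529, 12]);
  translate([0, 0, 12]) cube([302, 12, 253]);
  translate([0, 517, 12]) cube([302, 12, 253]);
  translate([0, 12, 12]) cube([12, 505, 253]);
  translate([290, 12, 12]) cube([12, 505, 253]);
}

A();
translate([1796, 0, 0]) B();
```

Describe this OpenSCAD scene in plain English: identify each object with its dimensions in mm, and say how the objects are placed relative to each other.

A is a table: top 1796 mm (x) × 557 mm (y), 32 mm thick, upper face at z = 705 mm, on four 74×74 mm square legs, each inset 43 mm from the nearest pair of top edges, running from z = 0 to the bottom of the top.

B is an open storage box with external size 302×529×265 mm and wall thickness 12 mm (the base is also 12 mm thick). The base covers the whole footprint; the four walls stand on the base, with the y-facing walls full-width and the x-facing walls fitting between their inner faces.

The open box is against the table's +x side, with their −y faces flush.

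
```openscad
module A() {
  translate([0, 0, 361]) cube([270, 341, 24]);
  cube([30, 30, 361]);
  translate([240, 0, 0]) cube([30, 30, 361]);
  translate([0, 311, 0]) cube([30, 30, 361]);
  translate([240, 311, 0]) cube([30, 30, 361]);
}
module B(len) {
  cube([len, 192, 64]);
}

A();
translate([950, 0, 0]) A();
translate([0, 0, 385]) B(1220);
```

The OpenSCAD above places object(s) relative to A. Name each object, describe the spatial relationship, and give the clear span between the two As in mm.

A is a stool. B is a beam. A beam spans the tops of two stools. The clear span between the two stools is 680 mm.

Second stool starts at x = 950; first ends at x = 270; clear span = 950 − 270 = 680 mm.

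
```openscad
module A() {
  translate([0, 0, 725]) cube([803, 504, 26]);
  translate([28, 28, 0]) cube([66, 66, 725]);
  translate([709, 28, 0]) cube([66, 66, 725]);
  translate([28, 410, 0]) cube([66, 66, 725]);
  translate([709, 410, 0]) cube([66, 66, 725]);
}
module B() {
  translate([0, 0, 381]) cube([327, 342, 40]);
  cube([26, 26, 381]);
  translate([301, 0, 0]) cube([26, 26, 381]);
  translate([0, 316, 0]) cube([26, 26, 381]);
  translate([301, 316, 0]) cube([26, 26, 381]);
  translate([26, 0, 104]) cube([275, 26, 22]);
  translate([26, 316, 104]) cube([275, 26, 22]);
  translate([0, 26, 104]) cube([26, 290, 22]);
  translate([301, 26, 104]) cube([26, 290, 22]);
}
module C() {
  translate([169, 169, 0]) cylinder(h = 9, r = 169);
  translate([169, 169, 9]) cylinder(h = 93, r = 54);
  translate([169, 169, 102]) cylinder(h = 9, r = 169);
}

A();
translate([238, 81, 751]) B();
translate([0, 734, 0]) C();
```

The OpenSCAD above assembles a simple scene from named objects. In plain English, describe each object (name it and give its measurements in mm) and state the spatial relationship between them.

A is a rectangular dining table. The top is 803×504×26 mm with its upper surface at z = 751 mm. It stands on four 66×66 mm square legs, each inset 28 mm from the nearest pair of top edges, running from the floor to the underside of the top.

B is a four-legged stool. The seat is 327×342 mm, 40 mm thick, top at z = 421 mm. It stands on four square legs, each 26×26 mm in cross-section, from z = 0 to the seat underside, each flush with a corner of the seat. Four stretchers, 26 mm wide and 22 mm tall, connect adjacent legs with their undersides at z = 104 mm, each running between the inner faces of the legs it joins and aligned with the legs' outer faces on the other axis.

C is a spool: two coaxial disc flanges of radius 169 mm and thickness 9 mm, joined by a core cylinder of radius 54 mm and height 93 mm. The lower flange rests on z = 0 and the three cylinders share a vertical axis.

The stool is on top of the table, centred. The spool is on the floor beside the table on its +y side.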